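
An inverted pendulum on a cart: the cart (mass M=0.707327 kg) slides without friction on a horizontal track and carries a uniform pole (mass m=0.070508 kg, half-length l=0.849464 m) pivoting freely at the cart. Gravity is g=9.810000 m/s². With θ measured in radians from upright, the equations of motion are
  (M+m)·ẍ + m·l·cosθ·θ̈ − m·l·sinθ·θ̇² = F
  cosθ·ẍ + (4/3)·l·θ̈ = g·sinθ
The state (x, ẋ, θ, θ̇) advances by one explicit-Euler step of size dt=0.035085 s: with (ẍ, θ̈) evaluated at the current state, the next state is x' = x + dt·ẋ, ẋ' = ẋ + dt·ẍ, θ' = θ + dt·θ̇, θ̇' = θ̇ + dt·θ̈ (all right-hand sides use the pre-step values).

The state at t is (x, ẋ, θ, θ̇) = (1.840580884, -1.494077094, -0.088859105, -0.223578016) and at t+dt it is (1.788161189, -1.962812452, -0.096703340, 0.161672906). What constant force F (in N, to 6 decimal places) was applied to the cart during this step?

F = -9.736533 N

ẍ = (ẋ'−ẋ)/dt = (-1.962812452−-1.494077094)/0.035085 = -13.359993
θ̈ = (θ̇'−θ̇)/dt = (0.161672906−-0.223578016)/0.035085 = 10.980502
sinθ=-0.088742, cosθ=0.996055
F = (M+m)·ẍ + m·l·cosθ·θ̈ − m·l·sinθ·θ̇² = -10.391870 + 0.655072 − -0.000266 = -9.736533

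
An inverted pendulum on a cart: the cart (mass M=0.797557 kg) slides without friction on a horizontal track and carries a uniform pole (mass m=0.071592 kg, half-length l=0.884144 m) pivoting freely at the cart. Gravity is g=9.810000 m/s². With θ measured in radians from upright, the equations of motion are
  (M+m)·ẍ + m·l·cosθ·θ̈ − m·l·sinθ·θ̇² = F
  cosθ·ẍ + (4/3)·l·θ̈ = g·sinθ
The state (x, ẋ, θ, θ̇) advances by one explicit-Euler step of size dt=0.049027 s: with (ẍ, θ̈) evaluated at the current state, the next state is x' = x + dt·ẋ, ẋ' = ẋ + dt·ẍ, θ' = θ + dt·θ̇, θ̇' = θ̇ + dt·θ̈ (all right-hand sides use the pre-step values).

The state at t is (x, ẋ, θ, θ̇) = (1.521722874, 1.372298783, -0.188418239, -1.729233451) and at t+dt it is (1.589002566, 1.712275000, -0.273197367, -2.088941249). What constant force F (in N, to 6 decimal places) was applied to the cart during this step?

F = 5.606348 N

ẍ = (ẋ'−ẋ)/dt = (1.712275000−1.372298783)/0.049027 = 6.934469
θ̈ = (θ̇'−θ̇)/dt = (-2.088941249−-1.729233451)/0.049027 = -7.336933
sinθ=-0.187305, cosθ=0.982302
F = (M+m)·ẍ + m·l·cosθ·θ̈ − m·l·sinθ·θ̇² = 6.027087 + -0.456191 − -0.035452 = 5.606348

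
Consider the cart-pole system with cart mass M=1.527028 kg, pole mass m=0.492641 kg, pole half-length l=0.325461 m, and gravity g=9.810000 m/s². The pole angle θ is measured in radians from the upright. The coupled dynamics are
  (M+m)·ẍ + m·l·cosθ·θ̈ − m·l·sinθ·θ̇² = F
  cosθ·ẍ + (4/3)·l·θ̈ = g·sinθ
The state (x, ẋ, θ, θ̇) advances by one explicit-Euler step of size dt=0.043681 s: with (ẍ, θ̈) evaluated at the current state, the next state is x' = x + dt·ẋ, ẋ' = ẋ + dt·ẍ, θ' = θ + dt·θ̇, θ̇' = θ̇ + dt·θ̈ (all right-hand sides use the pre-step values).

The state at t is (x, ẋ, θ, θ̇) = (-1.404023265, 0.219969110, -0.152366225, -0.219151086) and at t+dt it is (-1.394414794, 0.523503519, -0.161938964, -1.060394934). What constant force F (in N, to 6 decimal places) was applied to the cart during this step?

F = 10.983529 N

ẍ = (ẋ'−ẋ)/dt = (0.523503519−0.219969110)/0.043681 = 6.948889
θ̈ = (θ̇'−θ̇)/dt = (-1.060394934−-0.219151086)/0.043681 = -19.258805
sinθ=-0.151777, cosθ=0.988415
F = (M+m)·ẍ + m·l·cosθ·θ̈ − m·l·sinθ·θ̇² = 14.034455 + -3.052095 − -0.001169 = 10.983529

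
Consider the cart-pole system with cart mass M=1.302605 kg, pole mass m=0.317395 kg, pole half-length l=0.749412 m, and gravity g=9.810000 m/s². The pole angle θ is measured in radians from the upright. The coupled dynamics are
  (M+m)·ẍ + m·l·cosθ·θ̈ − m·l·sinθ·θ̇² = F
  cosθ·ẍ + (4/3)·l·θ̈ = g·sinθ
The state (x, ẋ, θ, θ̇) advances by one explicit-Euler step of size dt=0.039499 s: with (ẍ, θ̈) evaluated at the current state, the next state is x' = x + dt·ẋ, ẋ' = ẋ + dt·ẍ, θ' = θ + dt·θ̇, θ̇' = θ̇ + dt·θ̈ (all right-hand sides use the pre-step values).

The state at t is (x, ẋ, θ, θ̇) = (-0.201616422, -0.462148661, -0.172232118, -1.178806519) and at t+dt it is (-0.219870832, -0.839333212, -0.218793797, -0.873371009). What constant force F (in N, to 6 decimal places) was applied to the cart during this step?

F = -13.600993 N

ẍ = (ẋ'−ẋ)/dt = (-0.839333212−-0.462148661)/0.039499 = -9.549218
θ̈ = (θ̇'−θ̇)/dt = (-0.873371009−-1.178806519)/0.039499 = 7.732740
sinθ=-0.171382, cosθ=0.985205
F = (M+m)·ẍ + m·l·cosθ·θ̈ − m·l·sinθ·θ̇² = -15.469733 + 1.812094 − -0.056646 = -13.600993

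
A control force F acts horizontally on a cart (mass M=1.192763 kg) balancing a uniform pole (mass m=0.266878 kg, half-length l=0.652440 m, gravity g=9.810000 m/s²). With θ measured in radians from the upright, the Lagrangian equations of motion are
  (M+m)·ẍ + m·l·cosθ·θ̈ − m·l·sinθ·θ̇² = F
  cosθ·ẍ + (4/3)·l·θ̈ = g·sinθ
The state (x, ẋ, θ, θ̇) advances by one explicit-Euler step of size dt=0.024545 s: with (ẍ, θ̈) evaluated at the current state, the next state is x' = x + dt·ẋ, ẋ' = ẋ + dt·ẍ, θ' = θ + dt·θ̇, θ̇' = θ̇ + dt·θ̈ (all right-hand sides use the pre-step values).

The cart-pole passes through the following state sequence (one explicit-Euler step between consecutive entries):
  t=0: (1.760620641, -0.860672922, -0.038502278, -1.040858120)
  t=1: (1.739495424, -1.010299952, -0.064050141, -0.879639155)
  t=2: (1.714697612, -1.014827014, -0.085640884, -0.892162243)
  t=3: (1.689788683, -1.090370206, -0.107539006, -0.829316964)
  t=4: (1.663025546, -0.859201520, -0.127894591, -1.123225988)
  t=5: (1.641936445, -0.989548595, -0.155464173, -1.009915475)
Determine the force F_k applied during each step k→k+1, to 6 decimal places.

step 0→1:
  ẍ = (ẋ'−ẋ)/dt = (-1.010299952−-0.860672922)/0.024545 = -6.096029
  θ̈ = (θ̇'−θ̇)/dt = (-0.879639155−-1.040858120)/0.024545 = 6.568302
  sinθ=-0.038493, cosθ=0.999259
  F = (M+m)·ẍ + m·l·cosθ·θ̈ − m·l·sinθ·θ̇² = -8.898014 + 1.142837 − -0.007261 = -7.747915
step 1→2:
  ẍ = (ẋ'−ẋ)/dt = (-1.014827014−-1.010299952)/0.024545 = -0.184439
  θ̈ = (θ̇'−θ̇)/dt = (-0.892162243−-0.879639155)/0.024545 = -0.510209
  sinθ=-0.064006, cosθ=0.997949
  F = (M+m)·ẍ + m·l·cosθ·θ̈ − m·l·sinθ·θ̇² = -0.269215 + -0.088656 − -0.008624 = -0.349248
step 2→3:
  ẍ = (ẋ'−ẋ)/dt = (-1.090370206−-1.014827014)/0.024545 = -3.077743
  θ̈ = (θ̇'−θ̇)/dt = (-0.829316964−-0.892162243)/0.024545 = 2.560411
  sinθ=-0.085536, cosθ=0.996335
  F = (M+m)·ẍ + m·l·cosθ·θ̈ − m·l·sinθ·θ̇² = -4.492399 + 0.444190 − -0.011855 = -4.036355
step 3→4:
  ẍ = (ẋ'−ẋ)/dt = (-0.859201520−-1.090370206)/0.024545 = 9.418158
  θ̈ = (θ̇'−θ̇)/dt = (-1.123225988−-0.829316964)/0.024545 = -11.974293
  sinθ=-0.107332, cosθ=0.994223
  F = (M+m)·ẍ + m·l·cosθ·θ̈ − m·l·sinθ·θ̇² = 13.747129 + -2.072942 − -0.012854 = 11.687041
step 4→5:
  ẍ = (ẋ'−ẋ)/dt = (-0.989548595−-0.859201520)/0.024545 = -5.310535
  θ̈ = (θ̇'−θ̇)/dt = (-1.009915475−-1.123225988)/0.024545 = 4.616440
  sinθ=-0.127546, cosθ=0.991833
  F = (M+m)·ẍ + m·l·cosθ·θ̈ − m·l·sinθ·θ̇² = -7.751474 + 0.797258 − -0.028019 = -6.926197

F_0 = -7.747915 N
F_1 = -0.349248 N
F_2 = -4.036355 N
F_3 = 11.687041 N
F_4 = -6.926197 N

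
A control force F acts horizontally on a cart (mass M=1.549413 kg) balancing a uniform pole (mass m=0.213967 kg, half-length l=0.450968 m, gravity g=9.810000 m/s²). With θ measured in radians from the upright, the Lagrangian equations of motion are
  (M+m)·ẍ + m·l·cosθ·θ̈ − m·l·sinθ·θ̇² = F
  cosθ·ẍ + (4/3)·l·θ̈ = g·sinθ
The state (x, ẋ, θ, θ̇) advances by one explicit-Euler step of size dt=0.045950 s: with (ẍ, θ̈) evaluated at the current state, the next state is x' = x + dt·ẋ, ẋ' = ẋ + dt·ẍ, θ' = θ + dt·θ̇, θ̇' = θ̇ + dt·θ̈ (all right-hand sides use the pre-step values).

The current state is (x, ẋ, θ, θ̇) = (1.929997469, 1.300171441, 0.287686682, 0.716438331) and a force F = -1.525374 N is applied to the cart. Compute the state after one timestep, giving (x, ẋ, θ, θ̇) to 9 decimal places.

(1.989740347, 1.245013001, 0.320607023, 1.017109137)

sinθ=0.283734739, cosθ=0.958902809
temp = (F + m·l·θ̇²·sinθ)/(M+m) = (-1.525374 + 0.014052793)/1.763380 = -0.857059288
θ̈ = (g·sinθ − cosθ·temp)/(l·(4/3 − m·cos²θ/(M+m))) = 6.543434298
ẍ = temp − m·l·θ̈·cosθ/(M+m) = -1.200401301
Euler: x'=1.929997469+0.045950·1.300171441=1.989740347, ẋ'=1.300171441+0.045950·-1.200401301=1.245013001
       θ'=0.287686682+0.045950·0.716438331=0.320607023, θ̇'=0.716438331+0.045950·6.543434298=1.017109137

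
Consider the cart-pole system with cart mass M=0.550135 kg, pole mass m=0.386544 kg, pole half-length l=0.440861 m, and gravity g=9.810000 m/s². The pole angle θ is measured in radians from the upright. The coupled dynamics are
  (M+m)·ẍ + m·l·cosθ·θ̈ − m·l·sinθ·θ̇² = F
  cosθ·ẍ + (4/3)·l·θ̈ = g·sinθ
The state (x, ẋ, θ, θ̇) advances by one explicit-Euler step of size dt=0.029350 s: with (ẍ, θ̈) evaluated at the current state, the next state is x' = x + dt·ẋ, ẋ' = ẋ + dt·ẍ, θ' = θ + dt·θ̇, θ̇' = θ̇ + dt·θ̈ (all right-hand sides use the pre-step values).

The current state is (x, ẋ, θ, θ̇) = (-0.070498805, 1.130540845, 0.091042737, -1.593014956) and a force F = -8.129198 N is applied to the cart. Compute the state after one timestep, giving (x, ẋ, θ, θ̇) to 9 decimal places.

sinθ=0.090917017, cosθ=0.995858472
temp = (F + m·l·θ̇²·sinθ)/(M+m) = (-8.129198 + 0.039317464)/0.936679 = -8.636769412
θ̈ = (g·sinθ − cosθ·temp)/(l·(4/3 − m·cos²θ/(M+m))) = 23.301958002
ẍ = temp − m·l·θ̈·cosθ/(M+m) = -12.858590955
Euler: x'=-0.070498805+0.029350·1.130540845=-0.037317431, ẋ'=1.130540845+0.029350·-12.858590955=0.753141200
       θ'=0.091042737+0.029350·-1.593014956=0.044287748, θ̇'=-1.593014956+0.029350·23.301958002=-0.909102489

(-0.037317431, 0.753141200, 0.044287748, -0.909102489)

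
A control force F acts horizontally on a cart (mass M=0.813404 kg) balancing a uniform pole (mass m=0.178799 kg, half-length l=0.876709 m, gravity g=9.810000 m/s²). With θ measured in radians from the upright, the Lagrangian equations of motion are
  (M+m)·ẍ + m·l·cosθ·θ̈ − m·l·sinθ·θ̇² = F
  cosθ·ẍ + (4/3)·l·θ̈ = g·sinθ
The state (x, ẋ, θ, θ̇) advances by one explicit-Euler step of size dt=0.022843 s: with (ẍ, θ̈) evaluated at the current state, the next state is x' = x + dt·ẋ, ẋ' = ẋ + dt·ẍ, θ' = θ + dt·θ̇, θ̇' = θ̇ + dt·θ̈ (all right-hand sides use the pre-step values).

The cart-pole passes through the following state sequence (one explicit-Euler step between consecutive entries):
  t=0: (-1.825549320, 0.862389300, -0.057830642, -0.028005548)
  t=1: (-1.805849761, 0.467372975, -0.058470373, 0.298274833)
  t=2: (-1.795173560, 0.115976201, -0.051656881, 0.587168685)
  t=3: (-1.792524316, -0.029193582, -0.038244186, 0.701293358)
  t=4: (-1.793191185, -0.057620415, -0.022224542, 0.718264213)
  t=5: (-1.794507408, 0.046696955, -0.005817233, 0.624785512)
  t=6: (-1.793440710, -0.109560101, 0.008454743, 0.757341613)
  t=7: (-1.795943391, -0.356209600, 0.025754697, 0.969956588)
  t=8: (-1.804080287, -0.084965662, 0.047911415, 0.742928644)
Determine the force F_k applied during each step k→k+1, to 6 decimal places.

step 0→1:
  ẍ = (ẋ'−ẋ)/dt = (0.467372975−0.862389300)/0.022843 = -17.292664
  θ̈ = (θ̇'−θ̇)/dt = (0.298274833−-0.028005548)/0.022843 = 14.283605
  sinθ=-0.057798, cosθ=0.998328
  F = (M+m)·ẍ + m·l·cosθ·θ̈ − m·l·sinθ·θ̇² = -17.157833 + 2.235279 − -0.000007 = -14.922547
step 1→2:
  ẍ = (ẋ'−ẋ)/dt = (0.115976201−0.467372975)/0.022843 = -15.383127
  θ̈ = (θ̇'−θ̇)/dt = (0.587168685−0.298274833)/0.022843 = 12.646931
  sinθ=-0.058437, cosθ=0.998291
  F = (M+m)·ẍ + m·l·cosθ·θ̈ − m·l·sinθ·θ̇² = -15.263185 + 1.979078 − -0.000815 = -13.283292
step 2→3:
  ẍ = (ẋ'−ẋ)/dt = (-0.029193582−0.115976201)/0.022843 = -6.355110
  θ̈ = (θ̇'−θ̇)/dt = (0.701293358−0.587168685)/0.022843 = 4.996046
  sinθ=-0.051634, cosθ=0.998666
  F = (M+m)·ẍ + m·l·cosθ·θ̈ − m·l·sinθ·θ̇² = -6.305559 + 0.782109 − -0.002790 = -5.520660
step 3→4:
  ẍ = (ẋ'−ẋ)/dt = (-0.057620415−-0.029193582)/0.022843 = -1.244444
  θ̈ = (θ̇'−θ̇)/dt = (0.718264213−0.701293358)/0.022843 = 0.742935
  sinθ=-0.038235, cosθ=0.999269
  F = (M+m)·ẍ + m·l·cosθ·θ̈ − m·l·sinθ·θ̇² = -1.234741 + 0.116373 − -0.002948 = -1.115420
step 4→5:
  ẍ = (ẋ'−ẋ)/dt = (0.046696955−-0.057620415)/0.022843 = 4.566711
  θ̈ = (θ̇'−θ̇)/dt = (0.624785512−0.718264213)/0.022843 = -4.092225
  sinθ=-0.022223, cosθ=0.999753
  F = (M+m)·ẍ + m·l·cosθ·θ̈ − m·l·sinθ·θ̇² = 4.531104 + -0.641317 − -0.001797 = 3.891584
step 5→6:
  ẍ = (ẋ'−ẋ)/dt = (-0.109560101−0.046696955)/0.022843 = -6.840479
  θ̈ = (θ̇'−θ̇)/dt = (0.757341613−0.624785512)/0.022843 = 5.802920
  sinθ=-0.005817, cosθ=0.999983
  F = (M+m)·ẍ + m·l·cosθ·θ̈ − m·l·sinθ·θ̇² = -6.787144 + 0.909620 − -0.000356 = -5.877168
step 6→7:
  ẍ = (ẋ'−ẋ)/dt = (-0.356209600−-0.109560101)/0.022843 = -10.797597
  θ̈ = (θ̇'−θ̇)/dt = (0.969956588−0.757341613)/0.022843 = 9.307664
  sinθ=0.008455, cosθ=0.999964
  F = (M+m)·ẍ + m·l·cosθ·θ̈ − m·l·sinθ·θ̇² = -10.713408 + 1.458968 − 0.000760 = -9.255200
step 7→8:
  ẍ = (ẋ'−ẋ)/dt = (-0.084965662−-0.356209600)/0.022843 = 11.874269
  θ̈ = (θ̇'−θ̇)/dt = (0.742928644−0.969956588)/0.022843 = -9.938622
  sinθ=0.025752, cosθ=0.999668
  F = (M+m)·ẍ + m·l·cosθ·θ̈ − m·l·sinθ·θ̇² = 11.781686 + -1.557409 − 0.003798 = 10.220479

F_0 = -14.922547 N
F_1 = -13.283292 N
F_2 = -5.520660 N
F_3 = -1.115420 N
F_4 = 3.891584 N
F_5 = -5.877168 N
F_6 = -9.255200 N
F_7 = 10.220479 N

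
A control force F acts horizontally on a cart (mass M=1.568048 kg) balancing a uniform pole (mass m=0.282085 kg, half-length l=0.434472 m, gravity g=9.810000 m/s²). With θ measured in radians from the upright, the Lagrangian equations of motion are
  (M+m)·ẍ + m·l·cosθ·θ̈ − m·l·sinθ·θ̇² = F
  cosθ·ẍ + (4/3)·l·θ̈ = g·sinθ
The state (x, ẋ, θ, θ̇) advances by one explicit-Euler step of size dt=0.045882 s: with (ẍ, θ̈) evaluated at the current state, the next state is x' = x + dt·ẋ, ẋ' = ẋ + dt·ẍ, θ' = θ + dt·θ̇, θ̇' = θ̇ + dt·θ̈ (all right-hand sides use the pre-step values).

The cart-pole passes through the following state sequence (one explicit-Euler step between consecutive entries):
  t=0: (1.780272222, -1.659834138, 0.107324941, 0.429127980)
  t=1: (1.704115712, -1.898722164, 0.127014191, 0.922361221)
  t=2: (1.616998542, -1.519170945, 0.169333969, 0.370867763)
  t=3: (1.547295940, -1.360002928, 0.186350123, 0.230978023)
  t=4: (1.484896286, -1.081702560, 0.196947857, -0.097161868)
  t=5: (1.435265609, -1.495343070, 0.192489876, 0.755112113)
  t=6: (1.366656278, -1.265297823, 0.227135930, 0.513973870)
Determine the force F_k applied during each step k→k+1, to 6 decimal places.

step 0→1:
  ẍ = (ẋ'−ẋ)/dt = (-1.898722164−-1.659834138)/0.045882 = -5.206574
  θ̈ = (θ̇'−θ̇)/dt = (0.922361221−0.429127980)/0.045882 = 10.750038
  sinθ=0.107119, cosθ=0.994246
  F = (M+m)·ẍ + m·l·cosθ·θ̈ − m·l·sinθ·θ̇² = -9.632854 + 1.309923 − 0.002418 = -8.325349
step 1→2:
  ẍ = (ẋ'−ẋ)/dt = (-1.519170945−-1.898722164)/0.045882 = 8.272334
  θ̈ = (θ̇'−θ̇)/dt = (0.370867763−0.922361221)/0.045882 = -12.019822
  sinθ=0.126673, cosθ=0.991945
  F = (M+m)·ẍ + m·l·cosθ·θ̈ − m·l·sinθ·θ̇² = 15.304918 + -1.461259 − 0.013208 = 13.830451
step 2→3:
  ẍ = (ẋ'−ẋ)/dt = (-1.360002928−-1.519170945)/0.045882 = 3.469073
  θ̈ = (θ̇'−θ̇)/dt = (0.230978023−0.370867763)/0.045882 = -3.048902
  sinθ=0.168526, cosθ=0.985697
  F = (M+m)·ẍ + m·l·cosθ·θ̈ − m·l·sinθ·θ̇² = 6.418247 + -0.368323 − 0.002841 = 6.047083
step 3→4:
  ẍ = (ẋ'−ẋ)/dt = (-1.081702560−-1.360002928)/0.045882 = 6.065567
  θ̈ = (θ̇'−θ̇)/dt = (-0.097161868−0.230978023)/0.045882 = -7.151822
  sinθ=0.185273, cosθ=0.982687
  F = (M+m)·ẍ + m·l·cosθ·θ̈ − m·l·sinθ·θ̇² = 11.222107 + -0.861338 − 0.001211 = 10.359557
step 4→5:
  ẍ = (ẋ'−ẋ)/dt = (-1.495343070−-1.081702560)/0.045882 = -9.015311
  θ̈ = (θ̇'−θ̇)/dt = (0.755112113−-0.097161868)/0.045882 = 18.575345
  sinθ=0.195677, cosθ=0.980668
  F = (M+m)·ẍ + m·l·cosθ·θ̈ − m·l·sinθ·θ̇² = -16.679525 + 2.232548 − 0.000226 = -14.447203
step 5→6:
  ẍ = (ẋ'−ẋ)/dt = (-1.265297823−-1.495343070)/0.045882 = 5.013845
  θ̈ = (θ̇'−θ̇)/dt = (0.513973870−0.755112113)/0.045882 = -5.255618
  sinθ=0.191303, cosθ=0.981531
  F = (M+m)·ẍ + m·l·cosθ·θ̈ − m·l·sinθ·θ̇² = 9.276281 + -0.632222 − 0.013369 = 8.630690

F_0 = -8.325349 N
F_1 = 13.830451 N
F_2 = 6.047083 N
F_3 = 10.359557 N
F_4 = -14.447203 N
F_5 = 8.630690 N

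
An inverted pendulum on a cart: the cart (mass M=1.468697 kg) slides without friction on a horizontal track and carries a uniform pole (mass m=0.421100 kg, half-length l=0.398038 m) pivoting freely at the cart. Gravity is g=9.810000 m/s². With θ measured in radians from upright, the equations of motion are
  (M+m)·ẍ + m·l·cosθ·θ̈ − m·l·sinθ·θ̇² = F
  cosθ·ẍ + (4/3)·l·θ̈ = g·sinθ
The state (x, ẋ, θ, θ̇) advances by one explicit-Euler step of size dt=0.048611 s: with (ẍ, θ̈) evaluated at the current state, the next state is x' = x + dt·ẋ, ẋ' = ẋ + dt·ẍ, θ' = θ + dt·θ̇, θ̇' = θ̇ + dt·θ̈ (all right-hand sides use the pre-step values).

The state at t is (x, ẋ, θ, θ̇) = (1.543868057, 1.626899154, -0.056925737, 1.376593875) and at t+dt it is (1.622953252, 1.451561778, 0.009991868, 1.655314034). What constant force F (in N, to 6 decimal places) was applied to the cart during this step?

F = -5.838841 N

ẍ = (ẋ'−ẋ)/dt = (1.451561778−1.626899154)/0.048611 = -3.606949
θ̈ = (θ̇'−θ̇)/dt = (1.655314034−1.376593875)/0.048611 = 5.733685
sinθ=-0.056895, cosθ=0.998380
F = (M+m)·ẍ + m·l·cosθ·θ̈ − m·l·sinθ·θ̇² = -6.816401 + 0.959488 − -0.018072 = -5.838841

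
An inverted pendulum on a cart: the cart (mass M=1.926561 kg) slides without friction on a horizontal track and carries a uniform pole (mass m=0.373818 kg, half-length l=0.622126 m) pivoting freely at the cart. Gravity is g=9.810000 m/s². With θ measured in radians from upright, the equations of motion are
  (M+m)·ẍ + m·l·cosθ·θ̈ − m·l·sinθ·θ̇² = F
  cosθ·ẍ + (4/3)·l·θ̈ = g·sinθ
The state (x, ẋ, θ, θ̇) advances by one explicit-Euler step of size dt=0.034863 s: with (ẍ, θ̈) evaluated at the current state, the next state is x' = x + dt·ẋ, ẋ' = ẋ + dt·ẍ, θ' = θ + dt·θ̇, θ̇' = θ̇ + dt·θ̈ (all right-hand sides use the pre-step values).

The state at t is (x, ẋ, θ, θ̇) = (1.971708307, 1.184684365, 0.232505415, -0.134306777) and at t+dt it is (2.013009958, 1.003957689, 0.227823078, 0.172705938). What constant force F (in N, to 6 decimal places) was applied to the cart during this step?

F = -9.933032 N

ẍ = (ẋ'−ẋ)/dt = (1.003957689−1.184684365)/0.034863 = -5.183911
θ̈ = (θ̇'−θ̇)/dt = (0.172705938−-0.134306777)/0.034863 = 8.806262
sinθ=0.230416, cosθ=0.973092
F = (M+m)·ẍ + m·l·cosθ·θ̈ − m·l·sinθ·θ̇² = -11.924959 + 1.992894 − 0.000967 = -9.933032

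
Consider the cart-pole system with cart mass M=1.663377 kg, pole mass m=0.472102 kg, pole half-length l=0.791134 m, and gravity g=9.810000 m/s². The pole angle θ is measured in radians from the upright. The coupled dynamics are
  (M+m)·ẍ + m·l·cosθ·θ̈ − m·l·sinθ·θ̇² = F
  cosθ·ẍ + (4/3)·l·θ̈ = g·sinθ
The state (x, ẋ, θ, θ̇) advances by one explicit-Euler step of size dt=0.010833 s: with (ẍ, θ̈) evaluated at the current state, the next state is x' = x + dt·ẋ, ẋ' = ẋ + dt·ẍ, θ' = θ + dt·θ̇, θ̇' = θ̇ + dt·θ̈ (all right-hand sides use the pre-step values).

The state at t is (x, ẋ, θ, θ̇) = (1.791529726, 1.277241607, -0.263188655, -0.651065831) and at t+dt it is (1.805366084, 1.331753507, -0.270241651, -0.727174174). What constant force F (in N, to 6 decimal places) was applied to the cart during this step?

F = 8.253291 N

ẍ = (ẋ'−ẋ)/dt = (1.331753507−1.277241607)/0.010833 = 5.032022
θ̈ = (θ̇'−θ̇)/dt = (-0.727174174−-0.651065831)/0.010833 = -7.025602
sinθ=-0.260161, cosθ=0.965565
F = (M+m)·ẍ + m·l·cosθ·θ̈ − m·l·sinθ·θ̇² = 10.745778 + -2.533676 − -0.041189 = 8.253291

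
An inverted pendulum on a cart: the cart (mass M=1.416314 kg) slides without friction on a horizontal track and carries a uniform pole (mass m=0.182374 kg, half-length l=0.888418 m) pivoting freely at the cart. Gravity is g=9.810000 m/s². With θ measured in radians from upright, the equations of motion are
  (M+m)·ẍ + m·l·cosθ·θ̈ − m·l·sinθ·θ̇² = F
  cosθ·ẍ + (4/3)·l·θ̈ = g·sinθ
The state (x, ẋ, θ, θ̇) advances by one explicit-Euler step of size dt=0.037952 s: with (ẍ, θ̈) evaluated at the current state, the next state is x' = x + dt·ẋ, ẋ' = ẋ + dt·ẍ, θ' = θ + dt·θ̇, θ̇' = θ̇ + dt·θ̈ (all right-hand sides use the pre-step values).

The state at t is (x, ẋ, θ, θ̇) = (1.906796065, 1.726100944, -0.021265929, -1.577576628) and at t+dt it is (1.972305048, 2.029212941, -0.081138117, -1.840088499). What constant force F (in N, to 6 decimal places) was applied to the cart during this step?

ẍ = (ẋ'−ẋ)/dt = (2.029212941−1.726100944)/0.037952 = 7.986720
θ̈ = (θ̇'−θ̇)/dt = (-1.840088499−-1.577576628)/0.037952 = -6.916944
sinθ=-0.021264, cosθ=0.999774
F = (M+m)·ẍ + m·l·cosθ·θ̈ − m·l·sinθ·θ̇² = 12.768273 + -1.120460 − -0.008575 = 11.656388

F = 11.656388 N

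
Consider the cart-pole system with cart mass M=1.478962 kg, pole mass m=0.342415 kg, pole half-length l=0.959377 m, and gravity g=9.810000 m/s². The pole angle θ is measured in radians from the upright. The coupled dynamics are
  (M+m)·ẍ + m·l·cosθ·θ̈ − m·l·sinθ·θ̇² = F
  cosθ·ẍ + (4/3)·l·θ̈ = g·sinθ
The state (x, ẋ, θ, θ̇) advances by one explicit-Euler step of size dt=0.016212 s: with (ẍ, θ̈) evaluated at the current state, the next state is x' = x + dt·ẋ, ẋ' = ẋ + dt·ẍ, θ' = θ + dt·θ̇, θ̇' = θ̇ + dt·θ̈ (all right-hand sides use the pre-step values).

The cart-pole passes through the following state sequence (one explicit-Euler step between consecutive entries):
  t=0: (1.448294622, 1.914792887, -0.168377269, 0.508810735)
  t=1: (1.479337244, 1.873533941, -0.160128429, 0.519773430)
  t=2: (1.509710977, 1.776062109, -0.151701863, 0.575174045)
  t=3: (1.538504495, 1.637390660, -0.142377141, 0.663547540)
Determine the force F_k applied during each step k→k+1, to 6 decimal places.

F_0 = -4.402089 N
F_1 = -9.828336 N
F_2 = -13.792808 N

step 0→1:
  ẍ = (ẋ'−ẋ)/dt = (1.873533941−1.914792887)/0.016212 = -2.544963
  θ̈ = (θ̇'−θ̇)/dt = (0.519773430−0.508810735)/0.016212 = 0.676209
  sinθ=-0.167583, cosθ=0.985858
  F = (M+m)·ẍ + m·l·cosθ·θ̈ − m·l·sinθ·θ̇² = -4.635338 + 0.218997 − -0.014252 = -4.402089
step 1→2:
  ẍ = (ẋ'−ẋ)/dt = (1.776062109−1.873533941)/0.016212 = -6.012326
  θ̈ = (θ̇'−θ̇)/dt = (0.575174045−0.519773430)/0.016212 = 3.417260
  sinθ=-0.159445, cosθ=0.987207
  F = (M+m)·ẍ + m·l·cosθ·θ̈ − m·l·sinθ·θ̇² = -10.950713 + 1.108226 − -0.014151 = -9.828336
step 2→3:
  ẍ = (ẋ'−ẋ)/dt = (1.637390660−1.776062109)/0.016212 = -8.553630
  θ̈ = (θ̇'−θ̇)/dt = (0.663547540−0.575174045)/0.016212 = 5.451116
  sinθ=-0.151121, cosθ=0.988515
  F = (M+m)·ẍ + m·l·cosθ·θ̈ − m·l·sinθ·θ̇² = -15.579385 + 1.770153 − -0.016423 = -13.792808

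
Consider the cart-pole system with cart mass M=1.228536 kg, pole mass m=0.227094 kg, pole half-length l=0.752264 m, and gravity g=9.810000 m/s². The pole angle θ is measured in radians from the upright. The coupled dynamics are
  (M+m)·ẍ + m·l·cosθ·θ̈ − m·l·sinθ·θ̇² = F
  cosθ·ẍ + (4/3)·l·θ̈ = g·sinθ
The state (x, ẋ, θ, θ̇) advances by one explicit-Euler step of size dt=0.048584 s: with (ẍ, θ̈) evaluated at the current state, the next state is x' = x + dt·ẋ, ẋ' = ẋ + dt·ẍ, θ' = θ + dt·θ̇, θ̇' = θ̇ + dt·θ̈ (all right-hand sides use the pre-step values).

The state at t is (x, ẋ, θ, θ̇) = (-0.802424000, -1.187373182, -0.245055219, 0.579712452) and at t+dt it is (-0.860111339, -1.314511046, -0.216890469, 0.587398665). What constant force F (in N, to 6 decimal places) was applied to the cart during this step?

ẍ = (ẋ'−ẋ)/dt = (-1.314511046−-1.187373182)/0.048584 = -2.616867
θ̈ = (θ̇'−θ̇)/dt = (0.587398665−0.579712452)/0.048584 = 0.158205
sinθ=-0.242610, cosθ=0.970124
F = (M+m)·ẍ + m·l·cosθ·θ̈ − m·l·sinθ·θ̇² = -3.809190 + 0.026219 − -0.013929 = -3.769042

F = -3.769042 N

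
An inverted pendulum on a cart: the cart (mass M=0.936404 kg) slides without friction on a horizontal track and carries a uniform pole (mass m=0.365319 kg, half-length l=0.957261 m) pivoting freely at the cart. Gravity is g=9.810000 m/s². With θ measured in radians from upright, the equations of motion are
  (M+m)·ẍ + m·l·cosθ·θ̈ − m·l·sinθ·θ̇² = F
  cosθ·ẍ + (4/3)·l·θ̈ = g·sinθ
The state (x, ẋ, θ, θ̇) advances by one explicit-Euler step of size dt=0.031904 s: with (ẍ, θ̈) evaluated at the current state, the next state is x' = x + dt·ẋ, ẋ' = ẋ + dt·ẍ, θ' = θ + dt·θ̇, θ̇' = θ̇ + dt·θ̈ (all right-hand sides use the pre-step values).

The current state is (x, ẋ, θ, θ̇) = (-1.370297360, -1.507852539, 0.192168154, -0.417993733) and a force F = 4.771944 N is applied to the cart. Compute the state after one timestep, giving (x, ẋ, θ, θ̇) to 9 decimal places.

sinθ=0.190987586, cosθ=0.981592452
temp = (F + m·l·θ̇²·sinθ)/(M+m) = (4.771944 + 0.011669367)/1.301723 = 3.674832024
θ̈ = (g·sinθ − cosθ·temp)/(l·(4/3 − m·cos²θ/(M+m))) = -1.703784610
ẍ = temp − m·l·θ̈·cosθ/(M+m) = 4.124125331
Euler: x'=-1.370297360+0.031904·-1.507852539=-1.418403887, ẋ'=-1.507852539+0.031904·4.124125331=-1.376276444
       θ'=0.192168154+0.031904·-0.417993733=0.178832482, θ̇'=-0.417993733+0.031904·-1.703784610=-0.472351277

(-1.418403887, -1.376276444, 0.178832482, -0.472351277)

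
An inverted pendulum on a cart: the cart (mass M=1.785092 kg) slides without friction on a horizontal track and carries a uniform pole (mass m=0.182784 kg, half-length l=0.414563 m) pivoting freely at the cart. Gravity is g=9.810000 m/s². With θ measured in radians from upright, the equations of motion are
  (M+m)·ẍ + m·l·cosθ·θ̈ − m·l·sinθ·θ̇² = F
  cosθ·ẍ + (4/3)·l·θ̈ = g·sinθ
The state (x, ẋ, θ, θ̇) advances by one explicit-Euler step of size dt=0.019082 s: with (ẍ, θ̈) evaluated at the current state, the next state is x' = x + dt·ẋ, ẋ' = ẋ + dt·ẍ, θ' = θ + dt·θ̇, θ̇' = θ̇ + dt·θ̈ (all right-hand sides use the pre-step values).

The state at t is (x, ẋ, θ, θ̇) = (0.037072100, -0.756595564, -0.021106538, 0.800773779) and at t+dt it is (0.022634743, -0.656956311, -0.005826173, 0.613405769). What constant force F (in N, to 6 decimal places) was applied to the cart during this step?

F = 9.532676 N

ẍ = (ẋ'−ẋ)/dt = (-0.656956311−-0.756595564)/0.019082 = 5.221636
θ̈ = (θ̇'−θ̇)/dt = (0.613405769−0.800773779)/0.019082 = -9.819097
sinθ=-0.021105, cosθ=0.999777
F = (M+m)·ẍ + m·l·cosθ·θ̈ − m·l·sinθ·θ̇² = 10.275532 + -0.743881 − -0.001025 = 9.532676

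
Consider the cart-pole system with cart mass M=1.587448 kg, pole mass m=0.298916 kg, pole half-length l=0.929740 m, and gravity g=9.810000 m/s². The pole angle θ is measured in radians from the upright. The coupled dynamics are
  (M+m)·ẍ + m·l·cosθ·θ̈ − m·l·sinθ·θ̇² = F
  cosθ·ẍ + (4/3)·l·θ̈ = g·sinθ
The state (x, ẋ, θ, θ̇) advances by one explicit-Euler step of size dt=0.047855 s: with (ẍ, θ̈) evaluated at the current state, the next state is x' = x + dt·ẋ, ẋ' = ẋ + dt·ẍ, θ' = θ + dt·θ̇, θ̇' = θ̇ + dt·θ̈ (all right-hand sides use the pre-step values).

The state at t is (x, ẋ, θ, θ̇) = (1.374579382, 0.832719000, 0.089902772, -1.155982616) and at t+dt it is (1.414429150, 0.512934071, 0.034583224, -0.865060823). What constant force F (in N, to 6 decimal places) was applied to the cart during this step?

F = -10.956047 N

ẍ = (ẋ'−ẋ)/dt = (0.512934071−0.832719000)/0.047855 = -6.682372
θ̈ = (θ̇'−θ̇)/dt = (-0.865060823−-1.155982616)/0.047855 = 6.079235
sinθ=0.089782, cosθ=0.995961
F = (M+m)·ẍ + m·l·cosθ·θ̈ − m·l·sinθ·θ̇² = -12.605387 + 1.682682 − 0.033343 = -10.956047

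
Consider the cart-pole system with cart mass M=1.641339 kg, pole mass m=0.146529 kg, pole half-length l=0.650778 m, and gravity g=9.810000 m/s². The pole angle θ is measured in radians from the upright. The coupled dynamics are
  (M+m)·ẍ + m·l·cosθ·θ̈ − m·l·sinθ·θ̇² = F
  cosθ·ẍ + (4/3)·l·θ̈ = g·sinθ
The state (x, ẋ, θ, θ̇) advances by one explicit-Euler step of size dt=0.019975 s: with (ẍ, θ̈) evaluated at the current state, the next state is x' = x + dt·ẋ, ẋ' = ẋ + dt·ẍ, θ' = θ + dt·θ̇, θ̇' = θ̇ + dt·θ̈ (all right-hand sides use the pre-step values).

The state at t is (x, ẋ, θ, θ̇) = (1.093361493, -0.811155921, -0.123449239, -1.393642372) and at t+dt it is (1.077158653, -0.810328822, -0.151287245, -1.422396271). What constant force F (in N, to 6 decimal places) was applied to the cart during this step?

ẍ = (ẋ'−ẋ)/dt = (-0.810328822−-0.811155921)/0.019975 = 0.041407
θ̈ = (θ̇'−θ̇)/dt = (-1.422396271−-1.393642372)/0.019975 = -1.439494
sinθ=-0.123136, cosθ=0.992390
F = (M+m)·ẍ + m·l·cosθ·θ̈ − m·l·sinθ·θ̇² = 0.074030 + -0.136222 − -0.022806 = -0.039387

F = -0.039387 N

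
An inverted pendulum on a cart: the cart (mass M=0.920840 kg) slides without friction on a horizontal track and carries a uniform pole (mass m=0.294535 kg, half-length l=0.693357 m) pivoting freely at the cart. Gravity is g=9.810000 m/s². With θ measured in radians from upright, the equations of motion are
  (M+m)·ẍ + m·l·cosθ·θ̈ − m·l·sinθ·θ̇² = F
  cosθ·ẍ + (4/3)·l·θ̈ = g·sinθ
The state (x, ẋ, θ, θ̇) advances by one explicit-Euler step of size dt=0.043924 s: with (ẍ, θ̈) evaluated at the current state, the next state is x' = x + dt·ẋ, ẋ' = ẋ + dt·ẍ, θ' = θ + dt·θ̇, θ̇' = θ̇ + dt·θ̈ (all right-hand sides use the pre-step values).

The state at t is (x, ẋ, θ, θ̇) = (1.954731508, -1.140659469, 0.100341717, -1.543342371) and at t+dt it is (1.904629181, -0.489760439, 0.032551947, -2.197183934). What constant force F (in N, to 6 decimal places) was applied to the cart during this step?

ẍ = (ẋ'−ẋ)/dt = (-0.489760439−-1.140659469)/0.043924 = 14.818756
θ̈ = (θ̇'−θ̇)/dt = (-2.197183934−-1.543342371)/0.043924 = -14.885747
sinθ=0.100173, cosθ=0.994970
F = (M+m)·ẍ + m·l·cosθ·θ̈ − m·l·sinθ·θ̇² = 18.010345 + -3.024645 − 0.048727 = 14.936973

F = 14.936973 N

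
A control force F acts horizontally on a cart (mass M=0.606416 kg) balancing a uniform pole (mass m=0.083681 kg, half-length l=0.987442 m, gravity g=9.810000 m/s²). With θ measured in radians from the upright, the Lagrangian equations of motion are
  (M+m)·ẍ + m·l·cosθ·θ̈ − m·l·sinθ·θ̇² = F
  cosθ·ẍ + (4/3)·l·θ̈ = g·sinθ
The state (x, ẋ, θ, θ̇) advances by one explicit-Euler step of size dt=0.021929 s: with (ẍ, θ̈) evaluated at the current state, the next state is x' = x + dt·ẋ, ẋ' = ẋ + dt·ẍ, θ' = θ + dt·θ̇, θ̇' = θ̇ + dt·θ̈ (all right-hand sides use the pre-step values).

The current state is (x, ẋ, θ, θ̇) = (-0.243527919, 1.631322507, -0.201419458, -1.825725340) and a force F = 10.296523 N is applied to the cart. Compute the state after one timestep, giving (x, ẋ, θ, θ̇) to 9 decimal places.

(-0.207754648, 1.992092905, -0.241455789, -2.126893345)

sinθ=-0.200060294, cosθ=0.979783588
temp = (F + m·l·θ̇²·sinθ)/(M+m) = (10.296523 + -0.055102366)/0.690097 = 14.840552320
θ̈ = (g·sinθ − cosθ·temp)/(l·(4/3 − m·cos²θ/(M+m))) = -13.733777426
ẍ = temp − m·l·θ̈·cosθ/(M+m) = 16.451748720
Euler: x'=-0.243527919+0.021929·1.631322507=-0.207754648, ẋ'=1.631322507+0.021929·16.451748720=1.992092905
       θ'=-0.201419458+0.021929·-1.825725340=-0.241455789, θ̇'=-1.825725340+0.021929·-13.733777426=-2.126893345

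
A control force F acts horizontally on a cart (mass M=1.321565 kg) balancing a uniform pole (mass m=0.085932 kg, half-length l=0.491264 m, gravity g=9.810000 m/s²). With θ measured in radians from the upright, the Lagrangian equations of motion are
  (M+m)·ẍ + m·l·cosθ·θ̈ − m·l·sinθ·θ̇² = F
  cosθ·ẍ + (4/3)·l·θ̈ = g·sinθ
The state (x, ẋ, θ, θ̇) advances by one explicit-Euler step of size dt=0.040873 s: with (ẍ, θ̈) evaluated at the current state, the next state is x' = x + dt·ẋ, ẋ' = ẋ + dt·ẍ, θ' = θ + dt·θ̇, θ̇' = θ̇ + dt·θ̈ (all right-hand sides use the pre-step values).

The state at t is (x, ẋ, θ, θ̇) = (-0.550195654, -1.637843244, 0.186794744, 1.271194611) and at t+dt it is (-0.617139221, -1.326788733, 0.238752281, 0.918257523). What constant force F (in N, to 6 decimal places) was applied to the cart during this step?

ẍ = (ẋ'−ẋ)/dt = (-1.326788733−-1.637843244)/0.040873 = 7.610269
θ̈ = (θ̇'−θ̇)/dt = (0.918257523−1.271194611)/0.040873 = -8.634969
sinθ=0.185710, cosθ=0.982605
F = (M+m)·ẍ + m·l·cosθ·θ̈ − m·l·sinθ·θ̇² = 10.711430 + -0.358187 − 0.012669 = 10.340575

F = 10.340575 N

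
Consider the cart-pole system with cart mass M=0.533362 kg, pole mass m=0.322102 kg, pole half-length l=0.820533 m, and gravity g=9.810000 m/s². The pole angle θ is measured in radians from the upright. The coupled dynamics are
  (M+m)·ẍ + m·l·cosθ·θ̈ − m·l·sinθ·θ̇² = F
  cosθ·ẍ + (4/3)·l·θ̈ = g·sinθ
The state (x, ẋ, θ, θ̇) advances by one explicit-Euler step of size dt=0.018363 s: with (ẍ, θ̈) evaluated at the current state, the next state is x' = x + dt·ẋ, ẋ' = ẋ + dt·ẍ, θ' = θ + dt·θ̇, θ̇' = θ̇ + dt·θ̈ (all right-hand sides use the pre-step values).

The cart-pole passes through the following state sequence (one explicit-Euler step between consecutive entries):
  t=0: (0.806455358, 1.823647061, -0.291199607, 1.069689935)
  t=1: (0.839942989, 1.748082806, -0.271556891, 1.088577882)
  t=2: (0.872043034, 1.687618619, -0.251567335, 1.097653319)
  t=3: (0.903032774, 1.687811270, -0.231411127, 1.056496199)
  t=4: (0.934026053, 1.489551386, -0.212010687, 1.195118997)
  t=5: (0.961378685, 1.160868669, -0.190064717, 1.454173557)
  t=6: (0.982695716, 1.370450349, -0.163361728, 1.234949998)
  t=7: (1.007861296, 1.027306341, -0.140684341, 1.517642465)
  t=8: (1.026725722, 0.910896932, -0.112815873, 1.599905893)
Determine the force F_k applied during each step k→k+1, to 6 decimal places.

step 0→1:
  ẍ = (ẋ'−ẋ)/dt = (1.748082806−1.823647061)/0.018363 = -4.115028
  θ̈ = (θ̇'−θ̇)/dt = (1.088577882−1.069689935)/0.018363 = 1.028587
  sinθ=-0.287102, cosθ=0.957900
  F = (M+m)·ẍ + m·l·cosθ·θ̈ − m·l·sinθ·θ̇² = -3.520258 + 0.260406 − -0.086824 = -3.173028
step 1→2:
  ẍ = (ẋ'−ẋ)/dt = (1.687618619−1.748082806)/0.018363 = -3.292718
  θ̈ = (θ̇'−θ̇)/dt = (1.097653319−1.088577882)/0.018363 = 0.494224
  sinθ=-0.268232, cosθ=0.963354
  F = (M+m)·ẍ + m·l·cosθ·θ̈ − m·l·sinθ·θ̇² = -2.816802 + 0.125834 − -0.084008 = -2.606960
step 2→3:
  ẍ = (ẋ'−ẋ)/dt = (1.687811270−1.687618619)/0.018363 = 0.010491
  θ̈ = (θ̇'−θ̇)/dt = (1.056496199−1.097653319)/0.018363 = -2.241307
  sinθ=-0.248922, cosθ=0.968523
  F = (M+m)·ẍ + m·l·cosθ·θ̈ − m·l·sinθ·θ̇² = 0.008975 + -0.573721 − -0.079265 = -0.485481
step 3→4:
  ẍ = (ẋ'−ẋ)/dt = (1.489551386−1.687811270)/0.018363 = -10.796704
  θ̈ = (θ̇'−θ̇)/dt = (1.195118997−1.056496199)/0.018363 = 7.549028
  sinθ=-0.229351, cosθ=0.973344
  F = (M+m)·ẍ + m·l·cosθ·θ̈ − m·l·sinθ·θ̇² = -9.236192 + 1.941989 − -0.067659 = -7.226544
step 4→5:
  ẍ = (ẋ'−ẋ)/dt = (1.160868669−1.489551386)/0.018363 = -17.899184
  θ̈ = (θ̇'−θ̇)/dt = (1.454173557−1.195118997)/0.018363 = 14.107420
  sinθ=-0.210426, cosθ=0.977610
  F = (M+m)·ẍ + m·l·cosθ·θ̈ − m·l·sinθ·θ̇² = -15.312108 + 3.645043 − -0.079435 = -11.587630
step 5→6:
  ẍ = (ẋ'−ẋ)/dt = (1.370450349−1.160868669)/0.018363 = 11.413259
  θ̈ = (θ̇'−θ̇)/dt = (1.234949998−1.454173557)/0.018363 = -11.938330
  sinθ=-0.188922, cosθ=0.981992
  F = (M+m)·ẍ + m·l·cosθ·θ̈ − m·l·sinθ·θ̇² = 9.763632 + -3.098425 − -0.105586 = 6.770793
step 6→7:
  ẍ = (ẋ'−ẋ)/dt = (1.027306341−1.370450349)/0.018363 = -18.686707
  θ̈ = (θ̇'−θ̇)/dt = (1.517642465−1.234949998)/0.018363 = 15.394678
  sinθ=-0.162636, cosθ=0.986686
  F = (M+m)·ẍ + m·l·cosθ·θ̈ − m·l·sinθ·θ̇² = -15.985805 + 4.014571 − -0.065555 = -11.905680
step 7→8:
  ẍ = (ẋ'−ẋ)/dt = (0.910896932−1.027306341)/0.018363 = -6.339346
  θ̈ = (θ̇'−θ̇)/dt = (1.599905893−1.517642465)/0.018363 = 4.479847
  sinθ=-0.140221, cosθ=0.990120
  F = (M+m)·ẍ + m·l·cosθ·θ̈ − m·l·sinθ·θ̇² = -5.423082 + 1.172305 − -0.085357 = -4.165420

F_0 = -3.173028 N
F_1 = -2.606960 N
F_2 = -0.485481 N
F_3 = -7.226544 N
F_4 = -11.587630 N
F_5 = 6.770793 N
F_6 = -11.905680 N
F_7 = -4.165420 N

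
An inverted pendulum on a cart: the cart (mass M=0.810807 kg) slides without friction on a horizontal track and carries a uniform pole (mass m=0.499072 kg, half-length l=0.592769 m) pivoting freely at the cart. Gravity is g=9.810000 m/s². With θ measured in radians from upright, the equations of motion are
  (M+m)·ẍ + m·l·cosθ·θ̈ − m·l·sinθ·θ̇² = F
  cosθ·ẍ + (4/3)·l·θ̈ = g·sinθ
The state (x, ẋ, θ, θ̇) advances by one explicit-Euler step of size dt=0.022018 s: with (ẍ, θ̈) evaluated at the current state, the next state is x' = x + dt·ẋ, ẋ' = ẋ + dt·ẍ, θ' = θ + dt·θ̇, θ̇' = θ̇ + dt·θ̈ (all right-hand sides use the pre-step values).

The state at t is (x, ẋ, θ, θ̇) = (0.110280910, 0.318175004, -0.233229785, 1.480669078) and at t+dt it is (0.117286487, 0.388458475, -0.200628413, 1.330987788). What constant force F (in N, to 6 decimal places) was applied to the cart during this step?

F = 2.374484 N

ẍ = (ẋ'−ẋ)/dt = (0.388458475−0.318175004)/0.022018 = 3.192091
θ̈ = (θ̇'−θ̇)/dt = (1.330987788−1.480669078)/0.022018 = -6.798133
sinθ=-0.231121, cosθ=0.972925
F = (M+m)·ẍ + m·l·cosθ·θ̈ − m·l·sinθ·θ̇² = 4.181254 + -1.956671 − -0.149901 = 2.374484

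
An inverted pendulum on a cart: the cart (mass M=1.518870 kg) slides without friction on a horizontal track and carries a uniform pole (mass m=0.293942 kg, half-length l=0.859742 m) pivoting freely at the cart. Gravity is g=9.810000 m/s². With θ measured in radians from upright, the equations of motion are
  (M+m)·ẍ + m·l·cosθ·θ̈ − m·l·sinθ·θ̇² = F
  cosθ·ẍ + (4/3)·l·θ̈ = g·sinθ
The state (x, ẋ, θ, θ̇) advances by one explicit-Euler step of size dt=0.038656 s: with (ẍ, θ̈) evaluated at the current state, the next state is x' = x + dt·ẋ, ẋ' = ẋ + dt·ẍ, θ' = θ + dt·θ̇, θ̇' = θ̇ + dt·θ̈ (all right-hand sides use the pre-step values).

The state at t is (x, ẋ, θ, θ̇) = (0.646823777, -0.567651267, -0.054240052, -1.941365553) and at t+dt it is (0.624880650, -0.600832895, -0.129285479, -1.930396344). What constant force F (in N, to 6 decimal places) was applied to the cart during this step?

F = -1.432844 N

ẍ = (ẋ'−ẋ)/dt = (-0.600832895−-0.567651267)/0.038656 = -0.858382
θ̈ = (θ̇'−θ̇)/dt = (-1.930396344−-1.941365553)/0.038656 = 0.283765
sinθ=-0.054213, cosθ=0.998529
F = (M+m)·ẍ + m·l·cosθ·θ̈ − m·l·sinθ·θ̇² = -1.556086 + 0.071606 − -0.051636 = -1.432844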